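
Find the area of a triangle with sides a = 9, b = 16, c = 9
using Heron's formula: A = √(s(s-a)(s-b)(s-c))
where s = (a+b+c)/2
s = (9 + 16 + 9)/2 = 34/2 = 17
s − a = 8, s − b = 1, s − c = 8
s(s−a)(s−b)(s−c) = 17·8·1·8 = 1088
Area = √1088 ≈ 32.9848

s = 17.0, Area = 32.98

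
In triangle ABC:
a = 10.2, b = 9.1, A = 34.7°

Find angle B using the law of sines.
a/sin(A) = b/sin(B)  ⇒  sin(B) = b·sin(A)/a = 9.1·sin(34.7°)/10.2
sin(34.7°) ≈ 0.56928
sin(B) ≈ 9.1·0.56928/10.2 ≈ 5.18044/10.2 ≈ 0.507887
B = arcsin(0.507887) ≈ 30.5232°
(Since b ≤ a we need B ≤ A, so the obtuse alternative 180° − 30.5232° ≈ 149.477° is rejected.)

B = 30.52°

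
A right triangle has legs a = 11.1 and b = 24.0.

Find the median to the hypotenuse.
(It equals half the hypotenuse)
Hypotenuse c = √(a² + b²) = √(123.21 + 576) = √699.21 ≈ 26.4426
Median to hypotenuse = c/2 ≈ 26.4426/2 ≈ 13.2213

Median = 13.22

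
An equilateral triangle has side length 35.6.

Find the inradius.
r = Area/s with s the semi-perimeter.
Area = (√3/4)·35.6² = (√3/4)·1267.36 ≈ 0.433013·1267.36 ≈ 548.783
s = 3·35.6/2 = 53.4
r ≈ 548.783/53.4 ≈ 10.2768
(Equivalently r = side/(2√3) = 35.6/3.4641 ≈ 10.2768.)

r = 10.28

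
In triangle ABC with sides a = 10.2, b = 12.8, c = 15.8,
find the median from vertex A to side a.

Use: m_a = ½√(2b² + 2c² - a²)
m_a = ½√(2·12.8² + 2·15.8² − 10.2²) = ½√(2·163.84 + 2·249.64 − 104.04) = ½√(327.68 + 499.28 − 104.04) = ½√722.92
√722.92 ≈ 26.8872, so m_a ≈ 13.4436

m_a = 13.44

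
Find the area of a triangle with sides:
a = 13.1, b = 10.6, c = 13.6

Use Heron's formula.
s = (13.1 + 10.6 + 13.6)/2 = 37.3/2 = 18.65
s − a = 5.55, s − b = 8.05, s − c = 5.05
s(s−a)(s−b)(s−c) = 18.65·5.55·8.05·5.05 ≈ 4207.84
Area = √4207.84 ≈ 64.8679

Area = 64.87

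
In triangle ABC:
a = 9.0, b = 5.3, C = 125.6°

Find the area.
Two sides and the included angle (SAS): A = ½·a·b·sin(C) = ½·9.0·5.3·sin(125.6°)
sin(125.6°) ≈ 0.813101
A ≈ ½·47.7·0.813101 = 23.85·0.813101 ≈ 19.3925

Area = 19.39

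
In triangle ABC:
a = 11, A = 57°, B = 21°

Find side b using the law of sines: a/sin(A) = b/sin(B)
a/sin(A) = b/sin(B)  ⇒  b = a·sin(B)/sin(A) = 11·sin(21°)/sin(57°)
sin(21°) ≈ 0.358368, sin(57°) ≈ 0.838671
b ≈ 11·0.358368/0.838671 ≈ 3.94205/0.838671 ≈ 4.70035

b = 4.7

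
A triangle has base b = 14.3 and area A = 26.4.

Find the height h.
A = ½·b·h  ⇒  h = 2A/b = 2·26.4/14.3 = 52.8/14.3 ≈ 3.69231

h = 3.692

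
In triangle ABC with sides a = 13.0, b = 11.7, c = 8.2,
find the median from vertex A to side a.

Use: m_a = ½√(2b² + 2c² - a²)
m_a = ½√(2·11.7² + 2·8.2² − 13.0²) = ½√(2·136.89 + 2·67.24 − 169) = ½√(273.78 + 134.48 − 169) = ½√239.26
√239.26 ≈ 15.468, so m_a ≈ 7.73402

m_a = 7.734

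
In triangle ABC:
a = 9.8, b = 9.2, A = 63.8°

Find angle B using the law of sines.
a/sin(A) = b/sin(B)  ⇒  sin(B) = b·sin(A)/a = 9.2·sin(63.8°)/9.8
sin(63.8°) ≈ 0.897258
sin(B) ≈ 9.2·0.897258/9.8 ≈ 8.25478/9.8 ≈ 0.842324
B = arcsin(0.842324) ≈ 57.3864°
(Since b ≤ a we need B ≤ A, so the obtuse alternative 180° − 57.3864° ≈ 122.614° is rejected.)

B = 57.39°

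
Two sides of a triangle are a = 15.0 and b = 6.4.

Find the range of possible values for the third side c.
Triangle inequality: |a − b| < c < a + b
|a − b| = |15.0 − 6.4| = 8.6
a + b = 15.0 + 6.4 = 21.4

8.6 < c < 21.4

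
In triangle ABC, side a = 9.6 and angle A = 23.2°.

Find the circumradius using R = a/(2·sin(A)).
R = a/(2·sin(A)) = 9.6/(2·sin(23.2°))
sin(23.2°) ≈ 0.393942
R ≈ 9.6/(2·0.393942) = 9.6/0.787884 ≈ 12.1845

R = 12.18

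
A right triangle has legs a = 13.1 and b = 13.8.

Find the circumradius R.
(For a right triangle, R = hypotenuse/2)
Hypotenuse c = √(a² + b²) = √(171.61 + 190.44) = √362.05 ≈ 19.0276
R = c/2 ≈ 19.0276/2 ≈ 9.51381

R = 9.514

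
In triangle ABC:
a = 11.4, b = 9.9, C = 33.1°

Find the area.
Two sides and the included angle (SAS): A = ½·a·b·sin(C) = ½·11.4·9.9·sin(33.1°)
sin(33.1°) ≈ 0.546102
A ≈ ½·112.86·0.546102 = 56.43·0.546102 ≈ 30.8165

Area = 30.82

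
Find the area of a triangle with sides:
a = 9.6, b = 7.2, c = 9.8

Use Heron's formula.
s = (9.6 + 7.2 + 9.8)/2 = 26.6/2 = 13.3
s − a = 3.7, s − b = 6.1, s − c = 3.5
s(s−a)(s−b)(s−c) = 13.3·3.7·6.1·3.5 ≈ 1050.63
Area = √1050.63 ≈ 32.4135

Area = 32.41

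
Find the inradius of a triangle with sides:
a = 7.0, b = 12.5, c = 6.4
r = Area/s where s is the semi-perimeter.
s = (7.0 + 12.5 + 6.4)/2 = 25.9/2 = 12.95
Area = √(s(s−a)(s−b)(s−c)) = √(12.95·5.95·0.45·6.55) ≈ √227.112 ≈ 15.0702
r ≈ 15.0702/12.95 ≈ 1.16373

r = 1.164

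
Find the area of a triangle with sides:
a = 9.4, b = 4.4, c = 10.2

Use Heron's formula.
s = (9.4 + 4.4 + 10.2)/2 = 24/2 = 12
s − a = 2.6, s − b = 7.6, s − c = 1.8
s(s−a)(s−b)(s−c) = 12·2.6·7.6·1.8 ≈ 426.816
Area = √426.816 ≈ 20.6595

Area = 20.66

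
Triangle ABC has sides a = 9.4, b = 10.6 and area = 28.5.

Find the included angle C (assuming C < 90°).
Area = ½·a·b·sin(C)  ⇒  sin(C) = 2·Area/(a·b) = 2·28.5/(9.4·10.6) = 57/99.64 ≈ 0.572059
C = arcsin(0.572059) ≈ 34.894° (taking the acute solution since C < 90°)

C = 34.89°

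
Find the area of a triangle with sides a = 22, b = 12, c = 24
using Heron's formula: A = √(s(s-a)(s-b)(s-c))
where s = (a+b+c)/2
s = (22 + 12 + 24)/2 = 58/2 = 29
s − a = 7, s − b = 17, s − c = 5
s(s−a)(s−b)(s−c) = 29·7·17·5 = 17255
Area = √17255 ≈ 131.358

s = 29.0, Area = 131.4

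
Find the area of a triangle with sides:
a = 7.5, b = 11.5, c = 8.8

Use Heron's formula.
s = (7.5 + 11.5 + 8.8)/2 = 27.8/2 = 13.9
s − a = 6.4, s − b = 2.4, s − c = 5.1
s(s−a)(s−b)(s−c) = 13.9·6.4·2.4·5.1 ≈ 1088.87
Area = √1088.87 ≈ 32.998

Area = 33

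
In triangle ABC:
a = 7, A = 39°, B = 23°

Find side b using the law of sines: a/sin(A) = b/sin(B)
a/sin(A) = b/sin(B)  ⇒  b = a·sin(B)/sin(A) = 7·sin(23°)/sin(39°)
sin(23°) ≈ 0.390731, sin(39°) ≈ 0.62932
b ≈ 7·0.390731/0.62932 ≈ 2.73512/0.62932 ≈ 4.34615

b = 4.346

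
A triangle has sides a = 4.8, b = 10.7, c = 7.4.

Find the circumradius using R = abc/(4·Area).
First find the area with Heron's formula.
s = (4.8 + 10.7 + 7.4)/2 = 11.45
Area = √(s(s−a)(s−b)(s−c)) = √(11.45·6.65·0.75·4.05) ≈ √231.283 ≈ 15.208
abc = 4.8·10.7·7.4 = 380.064
R = abc/(4·Area) ≈ 380.064/(4·15.208) = 380.064/60.8319 ≈ 6.24777

R = 6.248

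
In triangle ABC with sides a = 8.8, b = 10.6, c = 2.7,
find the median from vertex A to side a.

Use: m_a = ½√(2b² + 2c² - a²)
m_a = ½√(2·10.6² + 2·2.7² − 8.8²) = ½√(2·112.36 + 2·7.29 − 77.44) = ½√(224.72 + 14.58 − 77.44) = ½√161.86
√161.86 ≈ 12.7224, so m_a ≈ 6.36121

m_a = 6.361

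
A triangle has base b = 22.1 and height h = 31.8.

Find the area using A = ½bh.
A = ½·b·h = ½·22.1·31.8 = ½·702.78 = 351.39

Area = 351.39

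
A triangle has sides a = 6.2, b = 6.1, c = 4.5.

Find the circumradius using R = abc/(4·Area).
First find the area with Heron's formula.
s = (6.2 + 6.1 + 4.5)/2 = 8.4
Area = √(s(s−a)(s−b)(s−c)) = √(8.4·2.2·2.3·3.9) ≈ √165.766 ≈ 12.875
abc = 6.2·6.1·4.5 = 170.19
R = abc/(4·Area) ≈ 170.19/(4·12.875) = 170.19/51.5 ≈ 3.30466

R = 3.305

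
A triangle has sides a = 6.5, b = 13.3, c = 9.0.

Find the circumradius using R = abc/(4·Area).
First find the area with Heron's formula.
s = (6.5 + 13.3 + 9.0)/2 = 14.4
Area = √(s(s−a)(s−b)(s−c)) = √(14.4·7.9·1.1·5.4) ≈ √675.734 ≈ 25.9949
abc = 6.5·13.3·9.0 = 778.05
R = abc/(4·Area) ≈ 778.05/(4·25.9949) = 778.05/103.98 ≈ 7.48272

R = 7.483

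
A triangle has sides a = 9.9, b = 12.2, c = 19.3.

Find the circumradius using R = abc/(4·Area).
First find the area with Heron's formula.
s = (9.9 + 12.2 + 19.3)/2 = 20.7
Area = √(s(s−a)(s−b)(s−c)) = √(20.7·10.8·8.5·1.4) ≈ √2660.36 ≈ 51.5787
abc = 9.9·12.2·19.3 = 2331.054
R = abc/(4·Area) ≈ 2331.054/(4·51.5787) = 2331.054/206.315 ≈ 11.2985

R = 11.3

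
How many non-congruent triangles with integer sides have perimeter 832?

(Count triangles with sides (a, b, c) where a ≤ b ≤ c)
Let a ≤ b ≤ c with a + b + c = 832. The only binding inequality is a + b > c, i.e. 832 − c > c, so c < 832/2; and c ≥ 832/3 since c is the largest side.
So 278 ≤ c ≤ 415. For each c, b runs from ⌈(832 − c)/2⌉ up to c (then a = 832 − b − c satisfies 1 ≤ a ≤ b automatically), giving c − ⌈(832 − c)/2⌉ + 1 choices.
Summing over c: 2 + 3 + 5 + 6 + … + 206 + 207  (138 terms, c = 278, …, 415) = 14421
Check (closed form: nearest integer to p²/48 for even p, (p+3)²/48 for odd p): 832²/48 = 692224/48 ≈ 14421.33 → 14421

14421 triangles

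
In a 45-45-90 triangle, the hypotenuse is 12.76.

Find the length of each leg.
In a 45-45-90 triangle hypotenuse = leg·√2, so leg = hypotenuse/√2.
Leg = 12.76/√2 ≈ 12.76/1.41421 ≈ 9.02268

Each leg = 9.023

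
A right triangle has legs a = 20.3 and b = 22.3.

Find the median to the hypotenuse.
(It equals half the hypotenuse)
Hypotenuse c = √(a² + b²) = √(412.09 + 497.29) = √909.38 ≈ 30.1559
Median to hypotenuse = c/2 ≈ 30.1559/2 ≈ 15.078

Median = 15.08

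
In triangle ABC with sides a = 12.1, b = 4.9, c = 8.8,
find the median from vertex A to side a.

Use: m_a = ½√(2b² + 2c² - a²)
m_a = ½√(2·4.9² + 2·8.8² − 12.1²) = ½√(2·24.01 + 2·77.44 − 146.41) = ½√(48.02 + 154.88 − 146.41) = ½√56.49
√56.49 ≈ 7.51598, so m_a ≈ 3.75799

m_a = 3.758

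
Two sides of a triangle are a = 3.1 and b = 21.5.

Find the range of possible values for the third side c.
Triangle inequality: |a − b| < c < a + b
|a − b| = |3.1 − 21.5| = 18.4
a + b = 3.1 + 21.5 = 24.6

18.4 < c < 24.6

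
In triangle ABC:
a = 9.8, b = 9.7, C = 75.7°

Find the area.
Two sides and the included angle (SAS): A = ½·a·b·sin(C) = ½·9.8·9.7·sin(75.7°)
sin(75.7°) ≈ 0.969016
A ≈ ½·95.06·0.969016 = 47.53·0.969016 ≈ 46.0573

Area = 46.06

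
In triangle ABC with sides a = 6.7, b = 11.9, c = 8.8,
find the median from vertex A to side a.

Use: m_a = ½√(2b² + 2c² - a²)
m_a = ½√(2·11.9² + 2·8.8² − 6.7²) = ½√(2·141.61 + 2·77.44 − 44.89) = ½√(283.22 + 154.88 − 44.89) = ½√393.21
√393.21 ≈ 19.8295, so m_a ≈ 9.91476

m_a = 9.915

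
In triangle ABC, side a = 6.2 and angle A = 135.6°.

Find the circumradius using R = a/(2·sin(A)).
R = a/(2·sin(A)) = 6.2/(2·sin(135.6°))
sin(135.6°) ≈ 0.699663
R ≈ 6.2/(2·0.699663) = 6.2/1.39933 ≈ 4.4307

R = 4.431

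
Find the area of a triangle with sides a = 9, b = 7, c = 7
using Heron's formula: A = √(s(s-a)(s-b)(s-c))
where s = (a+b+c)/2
s = (9 + 7 + 7)/2 = 23/2 = 11.5
s − a = 2.5, s − b = 4.5, s − c = 4.5
s(s−a)(s−b)(s−c) = 11.5·2.5·4.5·4.5 = 582.1875
Area = √582.1875 ≈ 24.1286

s = 11.5, Area = 24.13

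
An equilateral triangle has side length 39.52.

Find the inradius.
r = Area/s with s the semi-perimeter.
Area = (√3/4)·39.52² = (√3/4)·1561.8304 ≈ 0.433013·1561.8304 ≈ 676.292
s = 3·39.52/2 = 59.28
r ≈ 676.292/59.28 ≈ 11.4084
(Equivalently r = side/(2√3) = 39.52/3.4641 ≈ 11.4084.)

r = 11.41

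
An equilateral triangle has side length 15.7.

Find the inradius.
r = Area/s with s the semi-perimeter.
Area = (√3/4)·15.7² = (√3/4)·246.49 ≈ 0.433013·246.49 ≈ 106.733
s = 3·15.7/2 = 23.55
r ≈ 106.733/23.55 ≈ 4.5322
(Equivalently r = side/(2√3) = 15.7/3.4641 ≈ 4.5322.)

r = 4.532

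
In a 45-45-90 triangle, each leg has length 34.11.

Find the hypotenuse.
In a 45-45-90 triangle the sides are in ratio 1 : 1 : √2, so hypotenuse = leg·√2.
Hypotenuse = 34.11·√2 ≈ 34.11·1.41421 ≈ 48.2388

Hypotenuse = 34.11√2 = 48.24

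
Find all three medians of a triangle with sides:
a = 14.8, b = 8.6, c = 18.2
Median formula: m_a = ½√(2b² + 2c² − a²) (and cyclically). a² = 219.04, b² = 73.96, c² = 331.24.
m_a = ½√(2·73.96 + 2·331.24 − 219.04) = ½√591.36 ≈ ½·24.3179 ≈ 12.1589
m_b = ½√(2·219.04 + 2·331.24 − 73.96) = ½√1026.6 ≈ ½·32.0406 ≈ 16.0203
m_c = ½√(2·219.04 + 2·73.96 − 331.24) = ½√254.76 ≈ ½·15.9612 ≈ 7.9806

m_a = 12.16, m_b = 16.02, m_c = 7.981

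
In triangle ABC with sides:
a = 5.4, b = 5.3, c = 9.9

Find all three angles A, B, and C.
Law of cosines for each angle (a² = 29.16, b² = 28.09, c² = 98.01):
cos(A) = (b² + c² − a²)/(2bc) = (28.09 + 98.01 − 29.16)/(2·5.3·9.9) = 96.94/104.94 ≈ 0.923766  ⇒  A ≈ 22.517°
cos(B) = (a² + c² − b²)/(2ac) = (29.16 + 98.01 − 28.09)/(2·5.4·9.9) = 99.08/106.92 ≈ 0.926674  ⇒  B ≈ 22.0778°
cos(C) = (a² + b² − c²)/(2ab) = (29.16 + 28.09 − 98.01)/(2·5.4·5.3) = -40.76/57.24 ≈ -0.712089  ⇒  C ≈ 135.405°
Check: A + B + C ≈ 180°

A = 22.52°, B = 22.08°, C = 135.4°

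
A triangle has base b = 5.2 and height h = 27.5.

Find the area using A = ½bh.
A = ½·b·h = ½·5.2·27.5 = ½·143 = 71.5

Area = 71.5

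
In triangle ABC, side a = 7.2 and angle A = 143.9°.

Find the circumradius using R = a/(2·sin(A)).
R = a/(2·sin(A)) = 7.2/(2·sin(143.9°))
sin(143.9°) ≈ 0.589196
R ≈ 7.2/(2·0.589196) = 7.2/1.17839 ≈ 6.11002

R = 6.11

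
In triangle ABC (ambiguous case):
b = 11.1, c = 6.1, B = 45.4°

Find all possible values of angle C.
b/sin(B) = c/sin(C)  ⇒  sin(C) = c·sin(B)/b = 6.1·sin(45.4°)/11.1
sin(45.4°) ≈ 0.712026
sin(C) ≈ 6.1·0.712026/11.1 ≈ 4.34336/11.1 ≈ 0.391294
Candidate 1: C₁ = arcsin(0.391294) ≈ 23.035°  →  A = 180° − 45.4° − 23.035° ≈ 111.565° > 0, valid
Candidate 2: C₂ = 180° − C₁ ≈ 156.965°  →  A = 180° − 45.4° − 156.965° ≈ -22.365° ≤ 0, not a valid triangle

C = 23.04° (one solution)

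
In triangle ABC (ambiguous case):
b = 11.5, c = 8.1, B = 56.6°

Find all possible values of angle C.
b/sin(B) = c/sin(C)  ⇒  sin(C) = c·sin(B)/b = 8.1·sin(56.6°)/11.5
sin(56.6°) ≈ 0.834848
sin(C) ≈ 8.1·0.834848/11.5 ≈ 6.76227/11.5 ≈ 0.588023
Candidate 1: C₁ = arcsin(0.588023) ≈ 36.0169°  →  A = 180° − 56.6° − 36.0169° ≈ 87.3831° > 0, valid
Candidate 2: C₂ = 180° − C₁ ≈ 143.983°  →  A = 180° − 56.6° − 143.983° ≈ -20.5831° ≤ 0, not a valid triangle

C = 36.02° (one solution)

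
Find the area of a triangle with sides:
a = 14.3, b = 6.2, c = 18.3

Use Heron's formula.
s = (14.3 + 6.2 + 18.3)/2 = 38.8/2 = 19.4
s − a = 5.1, s − b = 13.2, s − c = 1.1
s(s−a)(s−b)(s−c) = 19.4·5.1·13.2·1.1 ≈ 1436.61
Area = √1436.61 ≈ 37.9026

Area = 37.9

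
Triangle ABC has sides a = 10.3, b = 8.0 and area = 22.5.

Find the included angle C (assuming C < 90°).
Area = ½·a·b·sin(C)  ⇒  sin(C) = 2·Area/(a·b) = 2·22.5/(10.3·8.0) = 45/82.4 ≈ 0.546117
C = arcsin(0.546117) ≈ 33.101° (taking the acute solution since C < 90°)

C = 33.1°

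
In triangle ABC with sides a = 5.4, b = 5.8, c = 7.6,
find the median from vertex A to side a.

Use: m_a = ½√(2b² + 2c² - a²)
m_a = ½√(2·5.8² + 2·7.6² − 5.4²) = ½√(2·33.64 + 2·57.76 − 29.16) = ½√(67.28 + 115.52 − 29.16) = ½√153.64
√153.64 ≈ 12.3952, so m_a ≈ 6.19758

m_a = 6.198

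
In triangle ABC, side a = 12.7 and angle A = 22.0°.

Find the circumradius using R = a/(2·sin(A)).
R = a/(2·sin(A)) = 12.7/(2·sin(22.0°))
sin(22.0°) ≈ 0.374607
R ≈ 12.7/(2·0.374607) = 12.7/0.749213 ≈ 16.9511

R = 16.95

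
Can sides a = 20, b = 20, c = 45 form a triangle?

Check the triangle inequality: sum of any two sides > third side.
a + b vs c: 20 + 20 = 40 ≤ 45  ✗
a + c vs b: 20 + 45 = 65 > 20  ✓
b + c vs a: 20 + 45 = 65 > 20  ✓

No: 20 + 20 = 40 is not > 45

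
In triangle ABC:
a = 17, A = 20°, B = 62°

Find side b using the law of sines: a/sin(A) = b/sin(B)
a/sin(A) = b/sin(B)  ⇒  b = a·sin(B)/sin(A) = 17·sin(62°)/sin(20°)
sin(62°) ≈ 0.882948, sin(20°) ≈ 0.34202
b ≈ 17·0.882948/0.34202 ≈ 15.0101/0.34202 ≈ 43.8866

b = 43.89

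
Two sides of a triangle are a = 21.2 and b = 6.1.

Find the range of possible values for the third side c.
Triangle inequality: |a − b| < c < a + b
|a − b| = |21.2 − 6.1| = 15.1
a + b = 21.2 + 6.1 = 27.3

15.1 < c < 27.3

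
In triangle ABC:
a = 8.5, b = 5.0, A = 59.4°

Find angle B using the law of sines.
a/sin(A) = b/sin(B)  ⇒  sin(B) = b·sin(A)/a = 5.0·sin(59.4°)/8.5
sin(59.4°) ≈ 0.860742
sin(B) ≈ 5.0·0.860742/8.5 ≈ 4.30371/8.5 ≈ 0.506319
B = arcsin(0.506319) ≈ 30.4189°
(Since b ≤ a we need B ≤ A, so the obtuse alternative 180° − 30.4189° ≈ 149.581° is rejected.)

B = 30.42°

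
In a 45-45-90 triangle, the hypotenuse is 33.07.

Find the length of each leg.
In a 45-45-90 triangle hypotenuse = leg·√2, so leg = hypotenuse/√2.
Leg = 33.07/√2 ≈ 33.07/1.41421 ≈ 23.384

Each leg = 23.38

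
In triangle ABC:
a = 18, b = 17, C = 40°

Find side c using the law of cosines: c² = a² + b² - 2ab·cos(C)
c² = 18² + 17² − 2·18·17·cos(40°)
cos(40°) ≈ 0.766044
c² ≈ 324 + 289 − 612·(0.766044) ≈ 613 − 468.819 ≈ 144.181
c ≈ √144.181 ≈ 12.0075

c = 12.01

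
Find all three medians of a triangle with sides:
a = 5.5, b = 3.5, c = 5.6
Median formula: m_a = ½√(2b² + 2c² − a²) (and cyclically). a² = 30.25, b² = 12.25, c² = 31.36.
m_a = ½√(2·12.25 + 2·31.36 − 30.25) = ½√56.97 ≈ ½·7.54785 ≈ 3.77392
m_b = ½√(2·30.25 + 2·31.36 − 12.25) = ½√110.97 ≈ ½·10.5342 ≈ 5.26711
m_c = ½√(2·30.25 + 2·12.25 − 31.36) = ½√53.64 ≈ ½·7.32393 ≈ 3.66197

m_a = 3.774, m_b = 5.267, m_c = 3.662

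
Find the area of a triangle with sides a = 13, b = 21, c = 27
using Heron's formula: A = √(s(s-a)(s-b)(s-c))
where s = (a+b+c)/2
s = (13 + 21 + 27)/2 = 61/2 = 30.5
s − a = 17.5, s − b = 9.5, s − c = 3.5
s(s−a)(s−b)(s−c) = 30.5·17.5·9.5·3.5 = 17747.1875
Area = √17747.1875 ≈ 133.219

s = 30.5, Area = 133.2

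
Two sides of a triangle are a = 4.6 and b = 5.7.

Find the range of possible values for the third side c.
Triangle inequality: |a − b| < c < a + b
|a − b| = |4.6 − 5.7| = 1.1
a + b = 4.6 + 5.7 = 10.3

1.1 < c < 10.3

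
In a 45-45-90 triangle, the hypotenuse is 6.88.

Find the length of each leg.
In a 45-45-90 triangle hypotenuse = leg·√2, so leg = hypotenuse/√2.
Leg = 6.88/√2 ≈ 6.88/1.41421 ≈ 4.86489

Each leg = 4.865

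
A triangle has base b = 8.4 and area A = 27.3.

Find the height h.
A = ½·b·h  ⇒  h = 2A/b = 2·27.3/8.4 = 54.6/8.4 ≈ 6.5

h = 6.5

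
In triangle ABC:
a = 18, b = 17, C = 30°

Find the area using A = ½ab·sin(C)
A = ½·a·b·sin(C) = ½·18·17·sin(30°)
sin(30°) ≈ 0.5
A ≈ ½·306·0.5 = 153·0.5 ≈ 76.5

Area = 76.5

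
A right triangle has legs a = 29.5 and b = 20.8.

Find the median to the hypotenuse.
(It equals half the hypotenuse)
Hypotenuse c = √(a² + b²) = √(870.25 + 432.64) = √1302.89 ≈ 36.0956
Median to hypotenuse = c/2 ≈ 36.0956/2 ≈ 18.0478

Median = 18.05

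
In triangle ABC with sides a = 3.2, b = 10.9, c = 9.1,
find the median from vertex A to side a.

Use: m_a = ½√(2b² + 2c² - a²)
m_a = ½√(2·10.9² + 2·9.1² − 3.2²) = ½√(2·118.81 + 2·82.81 − 10.24) = ½√(237.62 + 165.62 − 10.24) = ½√393
√393 ≈ 19.8242, so m_a ≈ 9.91211

m_a = 9.912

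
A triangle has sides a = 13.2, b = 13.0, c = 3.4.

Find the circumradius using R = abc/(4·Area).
First find the area with Heron's formula.
s = (13.2 + 13.0 + 3.4)/2 = 14.8
Area = √(s(s−a)(s−b)(s−c)) = √(14.8·1.6·1.8·11.4) ≈ √485.914 ≈ 22.0434
abc = 13.2·13.0·3.4 = 583.44
R = abc/(4·Area) ≈ 583.44/(4·22.0434) = 583.44/88.1738 ≈ 6.61693

R = 6.617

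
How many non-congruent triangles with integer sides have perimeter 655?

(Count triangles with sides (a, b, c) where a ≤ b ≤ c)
Let a ≤ b ≤ c with a + b + c = 655. The only binding inequality is a + b > c, i.e. 655 − c > c, so c < 655/2; and c ≥ 655/3 since c is the largest side.
So 219 ≤ c ≤ 327. For each c, b runs from ⌈(655 − c)/2⌉ up to c (then a = 655 − b − c satisfies 1 ≤ a ≤ b automatically), giving c − ⌈(655 − c)/2⌉ + 1 choices.
Summing over c: 2 + 3 + 5 + 6 + … + 162 + 164  (109 terms, c = 219, …, 327) = 9020
Check (closed form: nearest integer to p²/48 for even p, (p+3)²/48 for odd p): (655+3)²/48 = 658²/48 = 432964/48 ≈ 9020.08 → 9020

9020 triangles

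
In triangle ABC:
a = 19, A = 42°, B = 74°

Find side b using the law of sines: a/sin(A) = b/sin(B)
a/sin(A) = b/sin(B)  ⇒  b = a·sin(B)/sin(A) = 19·sin(74°)/sin(42°)
sin(74°) ≈ 0.961262, sin(42°) ≈ 0.669131
b ≈ 19·0.961262/0.669131 ≈ 18.264/0.669131 ≈ 27.2951

b = 27.3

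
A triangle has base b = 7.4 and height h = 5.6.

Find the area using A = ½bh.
A = ½·b·h = ½·7.4·5.6 = ½·41.44 = 20.72

Area = 20.72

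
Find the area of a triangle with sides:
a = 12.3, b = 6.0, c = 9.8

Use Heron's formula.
s = (12.3 + 6.0 + 9.8)/2 = 28.1/2 = 14.05
s − a = 1.75, s − b = 8.05, s − c = 4.25
s(s−a)(s−b)(s−c) = 14.05·1.75·8.05·4.25 ≈ 841.2
Area = √841.2 ≈ 29.0034

Area = 29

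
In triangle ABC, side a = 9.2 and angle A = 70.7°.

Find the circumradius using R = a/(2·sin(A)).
R = a/(2·sin(A)) = 9.2/(2·sin(70.7°))
sin(70.7°) ≈ 0.943801
R ≈ 9.2/(2·0.943801) = 9.2/1.8876 ≈ 4.87391

R = 4.874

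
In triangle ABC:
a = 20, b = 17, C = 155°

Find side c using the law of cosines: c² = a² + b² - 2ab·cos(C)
c² = 20² + 17² − 2·20·17·cos(155°)
cos(155°) ≈ -0.906308
c² ≈ 400 + 289 − 680·(-0.906308) ≈ 689 + 616.289 ≈ 1305.29
c ≈ √1305.29 ≈ 36.1288

c = 36.13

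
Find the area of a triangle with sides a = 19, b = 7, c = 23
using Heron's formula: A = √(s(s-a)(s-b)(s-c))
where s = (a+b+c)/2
s = (19 + 7 + 23)/2 = 49/2 = 24.5
s − a = 5.5, s − b = 17.5, s − c = 1.5
s(s−a)(s−b)(s−c) = 24.5·5.5·17.5·1.5 = 3537.1875
Area = √3537.1875 ≈ 59.4743

s = 24.5, Area = 59.47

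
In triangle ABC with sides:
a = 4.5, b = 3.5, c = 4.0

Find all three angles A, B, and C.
Law of cosines for each angle (a² = 20.25, b² = 12.25, c² = 16):
cos(A) = (b² + c² − a²)/(2bc) = (12.25 + 16 − 20.25)/(2·3.5·4.0) = 8/28 ≈ 0.285714  ⇒  A ≈ 73.3985°
cos(B) = (a² + c² − b²)/(2ac) = (20.25 + 16 − 12.25)/(2·4.5·4.0) = 24/36 ≈ 0.666667  ⇒  B ≈ 48.1897°
cos(C) = (a² + b² − c²)/(2ab) = (20.25 + 12.25 − 16)/(2·4.5·3.5) = 16.5/31.5 ≈ 0.52381  ⇒  C ≈ 58.4119°
Check: A + B + C ≈ 180°

A = 73.4°, B = 48.19°, C = 58.41°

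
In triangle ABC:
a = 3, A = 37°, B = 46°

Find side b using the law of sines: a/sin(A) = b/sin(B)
a/sin(A) = b/sin(B)  ⇒  b = a·sin(B)/sin(A) = 3·sin(46°)/sin(37°)
sin(46°) ≈ 0.71934, sin(37°) ≈ 0.601815
b ≈ 3·0.71934/0.601815 ≈ 2.15802/0.601815 ≈ 3.58585

b = 3.586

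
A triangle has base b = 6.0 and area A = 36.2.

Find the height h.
A = ½·b·h  ⇒  h = 2A/b = 2·36.2/6.0 = 72.4/6.0 ≈ 12.0667

h = 12.07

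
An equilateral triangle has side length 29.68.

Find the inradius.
r = Area/s with s the semi-perimeter.
Area = (√3/4)·29.68² = (√3/4)·880.9024 ≈ 0.433013·880.9024 ≈ 381.442
s = 3·29.68/2 = 44.52
r ≈ 381.442/44.52 ≈ 8.56788
(Equivalently r = side/(2√3) = 29.68/3.4641 ≈ 8.56788.)

r = 8.568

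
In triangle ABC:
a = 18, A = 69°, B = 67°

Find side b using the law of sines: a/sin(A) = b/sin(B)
a/sin(A) = b/sin(B)  ⇒  b = a·sin(B)/sin(A) = 18·sin(67°)/sin(69°)
sin(67°) ≈ 0.920505, sin(69°) ≈ 0.93358
b ≈ 18·0.920505/0.93358 ≈ 16.5691/0.93358 ≈ 17.7479

b = 17.75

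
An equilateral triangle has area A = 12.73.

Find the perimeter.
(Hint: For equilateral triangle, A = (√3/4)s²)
A = (√3/4)s²  ⇒  s² = 4A/√3 = 4·12.73/√3 = 50.92/1.73205 ≈ 29.3987
s ≈ √29.3987 ≈ 5.42205
Perimeter = 3s ≈ 3·5.42205 ≈ 16.2662

Perimeter = 16.27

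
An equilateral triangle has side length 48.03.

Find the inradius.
r = Area/s with s the semi-perimeter.
Area = (√3/4)·48.03² = (√3/4)·2306.8809 ≈ 0.433013·2306.8809 ≈ 998.909
s = 3·48.03/2 = 72.045
r ≈ 998.909/72.045 ≈ 13.8651
(Equivalently r = side/(2√3) = 48.03/3.4641 ≈ 13.8651.)

r = 13.87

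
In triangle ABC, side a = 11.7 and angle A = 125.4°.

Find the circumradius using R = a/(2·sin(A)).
R = a/(2·sin(A)) = 11.7/(2·sin(125.4°))
sin(125.4°) ≈ 0.815128
R ≈ 11.7/(2·0.815128) = 11.7/1.63026 ≈ 7.17679

R = 7.177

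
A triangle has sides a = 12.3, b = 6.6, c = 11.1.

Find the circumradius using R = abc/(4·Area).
First find the area with Heron's formula.
s = (12.3 + 6.6 + 11.1)/2 = 15
Area = √(s(s−a)(s−b)(s−c)) = √(15·2.7·8.4·3.9) ≈ √1326.78 ≈ 36.425
abc = 12.3·6.6·11.1 = 901.098
R = abc/(4·Area) ≈ 901.098/(4·36.425) = 901.098/145.7 ≈ 6.18461

R = 6.185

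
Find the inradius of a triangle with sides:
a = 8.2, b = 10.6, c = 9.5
r = Area/s where s is the semi-perimeter.
s = (8.2 + 10.6 + 9.5)/2 = 28.3/2 = 14.15
Area = √(s(s−a)(s−b)(s−c)) = √(14.15·5.95·3.55·4.65) ≈ √1389.81 ≈ 37.2801
r ≈ 37.2801/14.15 ≈ 2.63464

r = 2.635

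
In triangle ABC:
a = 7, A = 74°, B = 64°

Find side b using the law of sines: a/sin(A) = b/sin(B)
a/sin(A) = b/sin(B)  ⇒  b = a·sin(B)/sin(A) = 7·sin(64°)/sin(74°)
sin(64°) ≈ 0.898794, sin(74°) ≈ 0.961262
b ≈ 7·0.898794/0.961262 ≈ 6.29156/0.961262 ≈ 6.5451

b = 6.545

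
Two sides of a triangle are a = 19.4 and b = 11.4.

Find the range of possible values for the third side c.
Triangle inequality: |a − b| < c < a + b
|a − b| = |19.4 − 11.4| = 8
a + b = 19.4 + 11.4 = 30.8

8 < c < 30.8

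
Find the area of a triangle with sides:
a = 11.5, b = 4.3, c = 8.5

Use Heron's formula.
s = (11.5 + 4.3 + 8.5)/2 = 24.3/2 = 12.15
s − a = 0.65, s − b = 7.85, s − c = 3.65
s(s−a)(s−b)(s−c) = 12.15·0.65·7.85·3.65 ≈ 226.283
Area = √226.283 ≈ 15.0427

Area = 15.04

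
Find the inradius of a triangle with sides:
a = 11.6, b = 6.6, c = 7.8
r = Area/s where s is the semi-perimeter.
s = (11.6 + 6.6 + 7.8)/2 = 26/2 = 13
Area = √(s(s−a)(s−b)(s−c)) = √(13·1.4·6.4·5.2) ≈ √605.696 ≈ 24.6109
r ≈ 24.6109/13 ≈ 1.89315

r = 1.893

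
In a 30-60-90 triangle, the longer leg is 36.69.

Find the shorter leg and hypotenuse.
In a 30-60-90 triangle the sides are in ratio 1 : √3 : 2, so short leg = long leg/√3 and hypotenuse = 2·(short leg).
Short leg = 36.69/√3 ≈ 36.69/1.73205 ≈ 21.183
Hypotenuse = 2·21.183 ≈ 42.366

Short leg = 21.18, Hypotenuse = 42.37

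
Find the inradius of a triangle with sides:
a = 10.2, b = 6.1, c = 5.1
r = Area/s where s is the semi-perimeter.
s = (10.2 + 6.1 + 5.1)/2 = 21.4/2 = 10.7
Area = √(s(s−a)(s−b)(s−c)) = √(10.7·0.5·4.6·5.6) ≈ √137.816 ≈ 11.7395
r ≈ 11.7395/10.7 ≈ 1.09715

r = 1.097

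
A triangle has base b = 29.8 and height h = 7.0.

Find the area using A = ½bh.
A = ½·b·h = ½·29.8·7.0 = ½·208.6 = 104.3

Area = 104.3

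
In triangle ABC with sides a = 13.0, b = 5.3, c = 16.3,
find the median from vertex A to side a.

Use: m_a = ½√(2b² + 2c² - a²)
m_a = ½√(2·5.3² + 2·16.3² − 13.0²) = ½√(2·28.09 + 2·265.69 − 169) = ½√(56.18 + 531.38 − 169) = ½√418.56
√418.56 ≈ 20.4587, so m_a ≈ 10.2294

m_a = 10.23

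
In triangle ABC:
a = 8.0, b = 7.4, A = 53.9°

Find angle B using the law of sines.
a/sin(A) = b/sin(B)  ⇒  sin(B) = b·sin(A)/a = 7.4·sin(53.9°)/8.0
sin(53.9°) ≈ 0.80799
sin(B) ≈ 7.4·0.80799/8.0 ≈ 5.97913/8.0 ≈ 0.747391
B = arcsin(0.747391) ≈ 48.3649°
(Since b ≤ a we need B ≤ A, so the obtuse alternative 180° − 48.3649° ≈ 131.635° is rejected.)

B = 48.36°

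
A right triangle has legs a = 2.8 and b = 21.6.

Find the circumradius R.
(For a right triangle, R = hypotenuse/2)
Hypotenuse c = √(a² + b²) = √(7.84 + 466.56) = √474.4 ≈ 21.7807
R = c/2 ≈ 21.7807/2 ≈ 10.8904

R = 10.89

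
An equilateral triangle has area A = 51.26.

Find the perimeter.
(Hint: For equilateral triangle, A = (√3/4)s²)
A = (√3/4)s²  ⇒  s² = 4A/√3 = 4·51.26/√3 = 205.04/1.73205 ≈ 118.38
s ≈ √118.38 ≈ 10.8803
Perimeter = 3s ≈ 3·10.8803 ≈ 32.6408

Perimeter = 32.64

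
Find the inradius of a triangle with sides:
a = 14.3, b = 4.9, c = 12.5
r = Area/s where s is the semi-perimeter.
s = (14.3 + 4.9 + 12.5)/2 = 31.7/2 = 15.85
Area = √(s(s−a)(s−b)(s−c)) = √(15.85·1.55·10.95·3.35) ≈ √901.197 ≈ 30.0199
r ≈ 30.0199/15.85 ≈ 1.894

r = 1.894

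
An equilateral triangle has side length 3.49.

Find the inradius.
r = Area/s with s the semi-perimeter.
Area = (√3/4)·3.49² = (√3/4)·12.1801 ≈ 0.433013·12.1801 ≈ 5.27414
s = 3·3.49/2 = 5.235
r ≈ 5.27414/5.235 ≈ 1.00748
(Equivalently r = side/(2√3) = 3.49/3.4641 ≈ 1.00748.)

r = 1.007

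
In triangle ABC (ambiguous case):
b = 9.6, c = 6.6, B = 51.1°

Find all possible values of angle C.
b/sin(B) = c/sin(C)  ⇒  sin(C) = c·sin(B)/b = 6.6·sin(51.1°)/9.6
sin(51.1°) ≈ 0.778243
sin(C) ≈ 6.6·0.778243/9.6 ≈ 5.1364/9.6 ≈ 0.535042
Candidate 1: C₁ = arcsin(0.535042) ≈ 32.3468°  →  A = 180° − 51.1° − 32.3468° ≈ 96.5532° > 0, valid
Candidate 2: C₂ = 180° − C₁ ≈ 147.653°  →  A = 180° − 51.1° − 147.653° ≈ -18.7532° ≤ 0, not a valid triangle

C = 32.35° (one solution)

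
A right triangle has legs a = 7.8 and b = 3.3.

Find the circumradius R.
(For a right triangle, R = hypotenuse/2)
Hypotenuse c = √(a² + b²) = √(60.84 + 10.89) = √71.73 ≈ 8.46936
R = c/2 ≈ 8.46936/2 ≈ 4.23468

R = 4.235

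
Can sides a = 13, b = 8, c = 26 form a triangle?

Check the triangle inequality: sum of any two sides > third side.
a + b vs c: 13 + 8 = 21 ≤ 26  ✗
a + c vs b: 13 + 26 = 39 > 8  ✓
b + c vs a: 8 + 26 = 34 > 13  ✓

No: 13 + 8 = 21 is not > 26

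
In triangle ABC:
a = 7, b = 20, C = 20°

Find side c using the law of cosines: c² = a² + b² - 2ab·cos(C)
c² = 7² + 20² − 2·7·20·cos(20°)
cos(20°) ≈ 0.939693
c² ≈ 49 + 400 − 280·(0.939693) ≈ 449 − 263.114 ≈ 185.886
c ≈ √185.886 ≈ 13.634

c = 13.63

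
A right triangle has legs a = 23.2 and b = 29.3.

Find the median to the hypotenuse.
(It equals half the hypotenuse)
Hypotenuse c = √(a² + b²) = √(538.24 + 858.49) = √1396.73 ≈ 37.3729
Median to hypotenuse = c/2 ≈ 37.3729/2 ≈ 18.6864

Median = 18.69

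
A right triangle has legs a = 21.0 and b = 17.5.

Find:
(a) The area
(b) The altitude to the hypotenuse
(a) The legs are perpendicular, so Area = ½·a·b = ½·21.0·17.5 = ½·367.5 = 183.75
(b) Hypotenuse c = √(a² + b²) = √(441 + 306.25) = √747.25 ≈ 27.3359
    Area = ½·c·h_c  ⇒  h_c = 2·Area/c = 367.5/27.3359 ≈ 13.4439

Area = 183.75, h_c = 13.44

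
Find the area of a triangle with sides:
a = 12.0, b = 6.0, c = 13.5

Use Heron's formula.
s = (12.0 + 6.0 + 13.5)/2 = 31.5/2 = 15.75
s − a = 3.75, s − b = 9.75, s − c = 2.25
s(s−a)(s−b)(s−c) = 15.75·3.75·9.75·2.25 ≈ 1295.68
Area = √1295.68 ≈ 35.9956

Area = 36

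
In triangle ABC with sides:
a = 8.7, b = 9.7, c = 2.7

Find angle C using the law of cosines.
c² = a² + b² − 2ab·cos(C)  ⇒  cos(C) = (a² + b² − c²)/(2ab)
cos(C) = (8.7² + 9.7² − 2.7²)/(2·8.7·9.7) = (75.69 + 94.09 − 7.29)/168.78 = 162.49/168.78 ≈ 0.962733
C = arccos(0.962733) ≈ 15.6914°

C = 15.69°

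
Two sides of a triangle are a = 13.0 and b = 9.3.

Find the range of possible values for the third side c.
Triangle inequality: |a − b| < c < a + b
|a − b| = |13.0 − 9.3| = 3.7
a + b = 13.0 + 9.3 = 22.3

3.7 < c < 22.3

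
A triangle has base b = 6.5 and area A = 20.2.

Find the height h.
A = ½·b·h  ⇒  h = 2A/b = 2·20.2/6.5 = 40.4/6.5 ≈ 6.21538

h = 6.215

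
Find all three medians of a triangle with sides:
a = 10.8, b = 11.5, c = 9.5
Median formula: m_a = ½√(2b² + 2c² − a²) (and cyclically). a² = 116.64, b² = 132.25, c² = 90.25.
m_a = ½√(2·132.25 + 2·90.25 − 116.64) = ½√328.36 ≈ ½·18.1207 ≈ 9.06035
m_b = ½√(2·116.64 + 2·90.25 − 132.25) = ½√281.53 ≈ ½·16.7789 ≈ 8.38943
m_c = ½√(2·116.64 + 2·132.25 − 90.25) = ½√407.53 ≈ ½·20.1874 ≈ 10.0937

m_a = 9.06, m_b = 8.389, m_c = 10.09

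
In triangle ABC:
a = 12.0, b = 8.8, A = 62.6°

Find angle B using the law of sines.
a/sin(A) = b/sin(B)  ⇒  sin(B) = b·sin(A)/a = 8.8·sin(62.6°)/12.0
sin(62.6°) ≈ 0.887815
sin(B) ≈ 8.8·0.887815/12.0 ≈ 7.81278/12.0 ≈ 0.651065
B = arcsin(0.651065) ≈ 40.6219°
(Since b ≤ a we need B ≤ A, so the obtuse alternative 180° − 40.6219° ≈ 139.378° is rejected.)

B = 40.62°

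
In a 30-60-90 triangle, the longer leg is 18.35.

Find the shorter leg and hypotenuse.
In a 30-60-90 triangle the sides are in ratio 1 : √3 : 2, so short leg = long leg/√3 and hypotenuse = 2·(short leg).
Short leg = 18.35/√3 ≈ 18.35/1.73205 ≈ 10.5944
Hypotenuse = 2·10.5944 ≈ 21.1888

Short leg = 10.59, Hypotenuse = 21.19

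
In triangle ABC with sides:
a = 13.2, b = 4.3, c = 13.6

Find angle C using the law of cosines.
c² = a² + b² − 2ab·cos(C)  ⇒  cos(C) = (a² + b² − c²)/(2ab)
cos(C) = (13.2² + 4.3² − 13.6²)/(2·13.2·4.3) = (174.24 + 18.49 − 184.96)/113.52 = 7.77/113.52 ≈ 0.0684461
C = arccos(0.0684461) ≈ 86.0753°

C = 86.08°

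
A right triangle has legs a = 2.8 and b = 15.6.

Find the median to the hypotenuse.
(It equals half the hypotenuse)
Hypotenuse c = √(a² + b²) = √(7.84 + 243.36) = √251.2 ≈ 15.8493
Median to hypotenuse = c/2 ≈ 15.8493/2 ≈ 7.92465

Median = 7.925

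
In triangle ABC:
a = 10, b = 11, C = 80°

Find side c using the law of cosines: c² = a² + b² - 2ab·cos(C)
c² = 10² + 11² − 2·10·11·cos(80°)
cos(80°) ≈ 0.173648
c² ≈ 100 + 121 − 220·(0.173648) ≈ 221 − 38.2026 ≈ 182.797
c ≈ √182.797 ≈ 13.5203

c = 13.52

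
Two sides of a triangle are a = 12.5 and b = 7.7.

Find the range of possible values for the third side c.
Triangle inequality: |a − b| < c < a + b
|a − b| = |12.5 − 7.7| = 4.8
a + b = 12.5 + 7.7 = 20.2

4.8 < c < 20.2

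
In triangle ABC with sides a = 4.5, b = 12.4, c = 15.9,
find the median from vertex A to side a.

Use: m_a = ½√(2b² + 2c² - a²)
m_a = ½√(2·12.4² + 2·15.9² − 4.5²) = ½√(2·153.76 + 2·252.81 − 20.25) = ½√(307.52 + 505.62 − 20.25) = ½√792.89
√792.89 ≈ 28.1583, so m_a ≈ 14.0792

m_a = 14.08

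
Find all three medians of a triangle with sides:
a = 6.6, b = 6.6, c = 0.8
Median formula: m_a = ½√(2b² + 2c² − a²) (and cyclically). a² = 43.56, b² = 43.56, c² = 0.64.
m_a = ½√(2·43.56 + 2·0.64 − 43.56) = ½√44.84 ≈ ½·6.69627 ≈ 3.34813
m_b = ½√(2·43.56 + 2·0.64 − 43.56) = ½√44.84 ≈ ½·6.69627 ≈ 3.34813
m_c = ½√(2·43.56 + 2·43.56 − 0.64) = ½√173.6 ≈ ½·13.1757 ≈ 6.58787

m_a = 3.348, m_b = 3.348, m_c = 6.588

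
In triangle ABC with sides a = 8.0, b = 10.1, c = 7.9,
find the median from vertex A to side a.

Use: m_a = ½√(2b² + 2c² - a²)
m_a = ½√(2·10.1² + 2·7.9² − 8.0²) = ½√(2·102.01 + 2·62.41 − 64) = ½√(204.02 + 124.82 − 64) = ½√264.84
√264.84 ≈ 16.2739, so m_a ≈ 8.13695

m_a = 8.137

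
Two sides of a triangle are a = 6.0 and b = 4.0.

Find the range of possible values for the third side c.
Triangle inequality: |a − b| < c < a + b
|a − b| = |6.0 − 4.0| = 2
a + b = 6.0 + 4.0 = 10

2 < c < 10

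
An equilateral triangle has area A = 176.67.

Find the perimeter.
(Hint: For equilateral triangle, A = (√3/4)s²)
A = (√3/4)s²  ⇒  s² = 4A/√3 = 4·176.67/√3 = 706.68/1.73205 ≈ 408.002
s ≈ √408.002 ≈ 20.1991
Perimeter = 3s ≈ 3·20.1991 ≈ 60.5972

Perimeter = 60.6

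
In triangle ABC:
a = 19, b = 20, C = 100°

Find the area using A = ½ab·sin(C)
A = ½·a·b·sin(C) = ½·19·20·sin(100°)
sin(100°) ≈ 0.984808
A ≈ ½·380·0.984808 = 190·0.984808 ≈ 187.113

Area = 187.1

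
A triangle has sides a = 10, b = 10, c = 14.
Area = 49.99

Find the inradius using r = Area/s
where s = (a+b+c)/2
s = (10 + 10 + 14)/2 = 34/2 = 17
r = Area/s = 49.99/17 ≈ 2.94059

r = 2.941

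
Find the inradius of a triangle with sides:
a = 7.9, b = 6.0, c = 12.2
r = Area/s where s is the semi-perimeter.
s = (7.9 + 6.0 + 12.2)/2 = 26.1/2 = 13.05
Area = √(s(s−a)(s−b)(s−c)) = √(13.05·5.15·7.05·0.85) ≈ √402.741 ≈ 20.0684
r ≈ 20.0684/13.05 ≈ 1.53781

r = 1.538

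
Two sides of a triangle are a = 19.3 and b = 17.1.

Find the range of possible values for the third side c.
Triangle inequality: |a − b| < c < a + b
|a − b| = |19.3 − 17.1| = 2.2
a + b = 19.3 + 17.1 = 36.4

2.2 < c < 36.4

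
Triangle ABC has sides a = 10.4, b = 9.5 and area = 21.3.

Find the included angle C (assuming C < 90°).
Area = ½·a·b·sin(C)  ⇒  sin(C) = 2·Area/(a·b) = 2·21.3/(10.4·9.5) = 42.6/98.8 ≈ 0.431174
C = arcsin(0.431174) ≈ 25.5421° (taking the acute solution since C < 90°)

C = 25.54°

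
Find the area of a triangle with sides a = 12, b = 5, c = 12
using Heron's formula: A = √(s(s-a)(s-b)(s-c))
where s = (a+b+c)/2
s = (12 + 5 + 12)/2 = 29/2 = 14.5
s − a = 2.5, s − b = 9.5, s − c = 2.5
s(s−a)(s−b)(s−c) = 14.5·2.5·9.5·2.5 = 860.9375
Area = √860.9375 ≈ 29.3417

s = 14.5, Area = 29.34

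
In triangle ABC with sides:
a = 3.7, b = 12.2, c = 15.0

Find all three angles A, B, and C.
Law of cosines for each angle (a² = 13.69, b² = 148.84, c² = 225):
cos(A) = (b² + c² − a²)/(2bc) = (148.84 + 225 − 13.69)/(2·12.2·15.0) = 360.15/366 ≈ 0.984016  ⇒  A ≈ 10.2578°
cos(B) = (a² + c² − b²)/(2ac) = (13.69 + 225 − 148.84)/(2·3.7·15.0) = 89.85/111 ≈ 0.809459  ⇒  B ≈ 35.9568°
cos(C) = (a² + b² − c²)/(2ab) = (13.69 + 148.84 − 225)/(2·3.7·12.2) = -62.47/90.28 ≈ -0.691958  ⇒  C ≈ 133.785°
Check: A + B + C ≈ 180°

A = 10.26°, B = 35.96°, C = 133.8°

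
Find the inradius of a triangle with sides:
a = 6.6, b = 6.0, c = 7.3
r = Area/s where s is the semi-perimeter.
s = (6.6 + 6.0 + 7.3)/2 = 19.9/2 = 9.95
Area = √(s(s−a)(s−b)(s−c)) = √(9.95·3.35·3.95·2.65) ≈ √348.908 ≈ 18.6791
r ≈ 18.6791/9.95 ≈ 1.87729

r = 1.877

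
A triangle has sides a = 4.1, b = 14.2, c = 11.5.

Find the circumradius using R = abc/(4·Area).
First find the area with Heron's formula.
s = (4.1 + 14.2 + 11.5)/2 = 14.9
Area = √(s(s−a)(s−b)(s−c)) = √(14.9·10.8·0.7·3.4) ≈ √382.99 ≈ 19.5701
abc = 4.1·14.2·11.5 = 669.53
R = abc/(4·Area) ≈ 669.53/(4·19.5701) = 669.53/78.2805 ≈ 8.55296

R = 8.553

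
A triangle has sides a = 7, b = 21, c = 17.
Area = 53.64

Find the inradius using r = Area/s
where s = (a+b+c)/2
s = (7 + 21 + 17)/2 = 45/2 = 22.5
r = Area/s = 53.64/22.5 ≈ 2.384

r = 2.384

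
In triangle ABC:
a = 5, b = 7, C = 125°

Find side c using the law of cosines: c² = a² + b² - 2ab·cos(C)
c² = 5² + 7² − 2·5·7·cos(125°)
cos(125°) ≈ -0.573576
c² ≈ 25 + 49 − 70·(-0.573576) ≈ 74 + 40.1504 ≈ 114.15
c ≈ √114.15 ≈ 10.6841

c = 10.68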